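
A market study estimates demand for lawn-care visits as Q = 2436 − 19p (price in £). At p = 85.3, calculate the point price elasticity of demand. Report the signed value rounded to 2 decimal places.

dQ/dp = −19. At p = 85.3, Q = 2436 − 19(85.3) = 815.3.
Ed = (dQ/dp)·(p/Q) = −19 × (85.3/815.3) = -1.9878…

-1.99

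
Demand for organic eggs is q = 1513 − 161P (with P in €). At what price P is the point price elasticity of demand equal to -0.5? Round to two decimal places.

Ed = −161P/(1513 − 161P). Set this equal to -0.5:
161P = 0.5·(1513 − 161P) ⇒ 161P(1 + 0.5) = 0.5·1513
P = 0.5·1513 / (161·1.5) = 3.1325…

3.13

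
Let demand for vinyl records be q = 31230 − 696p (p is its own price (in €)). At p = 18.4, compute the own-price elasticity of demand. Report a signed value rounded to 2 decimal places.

At the given values, q = 31230 − 696(18.4) = 18423.6.
∂q/∂p = −696.
E = (-696) × (18.4/18423.6) = -0.6951…

-0.70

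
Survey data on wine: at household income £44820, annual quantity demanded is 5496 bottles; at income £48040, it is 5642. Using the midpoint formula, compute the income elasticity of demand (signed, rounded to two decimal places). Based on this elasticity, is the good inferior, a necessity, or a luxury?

0.38; necessity

%ΔQ = (5642 − 5496)/[( 5496 + 5642)/2] = 146/5569 = 0.026216…
%ΔIncome = (48040 − 44820)/[( 44820 + 48040)/2] = 3220/46430 = 0.069351…
E_income = (146/5569) / (3220/46430) = 0.3780…
0 < E_income < 1 ⇒ normal good, necessity.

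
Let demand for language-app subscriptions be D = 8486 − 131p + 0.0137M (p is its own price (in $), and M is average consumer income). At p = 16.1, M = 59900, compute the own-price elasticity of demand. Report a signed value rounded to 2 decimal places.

-0.29

At the given values, D = 8486 − 131(16.1) + 0.0137(59900) = 7197.53.
∂D/∂p = −131.
E = (-131) × (16.1/7197.53) = -0.2930…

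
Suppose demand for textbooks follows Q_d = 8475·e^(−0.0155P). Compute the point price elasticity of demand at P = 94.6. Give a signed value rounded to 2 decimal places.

dQ_d/dP = −0.0155·Q_d = -30.3155. At P = 94.6, Q_d = 1955.84.
Ed = (dQ_d/dP)·(P/Q_d) = (-30.3155) × (94.6/1955.84) = -1.4663

-1.47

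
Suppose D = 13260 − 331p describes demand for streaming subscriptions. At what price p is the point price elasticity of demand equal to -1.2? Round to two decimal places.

Ed = −331p/(13260 − 331p). Set this equal to -1.2:
331p = 1.2·(13260 − 331p) ⇒ 331p(1 + 1.2) = 1.2·13260
p = 1.2·13260 / (331·2.2) = 21.8511…

21.85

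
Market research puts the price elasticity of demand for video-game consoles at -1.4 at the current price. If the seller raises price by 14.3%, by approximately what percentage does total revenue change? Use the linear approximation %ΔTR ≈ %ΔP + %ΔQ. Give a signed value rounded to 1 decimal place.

%ΔQ ≈ Ed × %ΔP = (-1.4) × (+14.3%) = -20.0200%
%ΔTR ≈ %ΔP + %ΔQ = (+14.3%) + (-20.0200%) = -5.7200%

-5.7%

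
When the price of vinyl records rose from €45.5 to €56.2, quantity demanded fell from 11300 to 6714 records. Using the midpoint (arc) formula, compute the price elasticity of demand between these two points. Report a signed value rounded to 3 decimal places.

%ΔQ = (6714 − 11300) / [(11300 + 6714)/2] = -4586/9007 = -0.509159…
%ΔP = (56.2 − 45.5) / [(45.5 + 56.2)/2] = 10.7/50.85 = 0.210422…
Arc Ed = %ΔQ / %ΔP = (-4586/9007) / (10.7/50.85) = -2.41969…

-2.420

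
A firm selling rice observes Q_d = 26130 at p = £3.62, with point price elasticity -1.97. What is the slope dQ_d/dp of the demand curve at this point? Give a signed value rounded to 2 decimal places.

-14219.92

Ed = (dQ_d/dp)·(p/Q_d) ⇒ dQ_d/dp = Ed·Q_d/p = (-1.97)·26130/3.62 = -14219.9171…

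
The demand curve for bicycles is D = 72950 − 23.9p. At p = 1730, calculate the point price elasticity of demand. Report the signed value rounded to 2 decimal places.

dD/dp = −23.9. At p = 1730, D = 72950 − 23.9(1730) = 31603.
Ed = (dD/dp)·(p/D) = −23.9 × (1730/31603) = -1.3083…

-1.31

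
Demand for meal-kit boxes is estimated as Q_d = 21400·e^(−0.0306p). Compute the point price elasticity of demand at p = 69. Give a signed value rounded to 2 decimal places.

-2.11

dQ_d/dp = −0.0306·Q_d = -79.2804. At p = 69, Q_d = 2590.86.
Ed = (dQ_d/dp)·(p/Q_d) = (-79.2804) × (69/2590.86) = -2.1114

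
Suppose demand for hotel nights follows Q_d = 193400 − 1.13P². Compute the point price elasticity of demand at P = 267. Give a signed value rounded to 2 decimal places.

-1.43

dQ_d/dP = −2·1.13·P = -603.42. At P = 267, Q_d = 112843.43.
Ed = (dQ_d/dP)·(P/Q_d) = (-603.42) × (267/112843.43) = -1.4277…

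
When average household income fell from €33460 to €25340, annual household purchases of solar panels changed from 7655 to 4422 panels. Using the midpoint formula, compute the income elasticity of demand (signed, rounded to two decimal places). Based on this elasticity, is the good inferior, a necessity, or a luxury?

1.94; luxury

%ΔQ = (4422 − 7655)/[( 7655 + 4422)/2] = -3233/6038.5 = -0.535397…
%ΔIncome = (25340 − 33460)/[( 33460 + 25340)/2] = -8120/29400 = -0.276190…
E_income = (-3233/6038.5) / (-8120/29400) = 1.9385…
E_income > 1 ⇒ normal good, luxury.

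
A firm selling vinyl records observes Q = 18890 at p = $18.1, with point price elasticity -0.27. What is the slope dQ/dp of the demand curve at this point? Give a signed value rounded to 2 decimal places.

-281.78

Ed = (dQ/dp)·(p/Q) ⇒ dQ/dp = Ed·Q/p = (-0.27)·18890/18.1 = -281.7845…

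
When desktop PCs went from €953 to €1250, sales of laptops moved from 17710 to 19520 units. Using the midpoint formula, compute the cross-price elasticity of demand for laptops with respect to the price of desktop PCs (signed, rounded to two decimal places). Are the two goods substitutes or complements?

%ΔQ_{laptops} = (19520 − 17710)/avg = 1810/18615 = 0.097233…
%ΔP_{desktop PCs} = (1250 − 953)/avg = 297/1101.5 = 0.269632…
E_cross = (1810/18615) / (297/1101.5) = 0.3606…
E_cross > 0 ⇒ the goods are substitutes.

0.36; substitutes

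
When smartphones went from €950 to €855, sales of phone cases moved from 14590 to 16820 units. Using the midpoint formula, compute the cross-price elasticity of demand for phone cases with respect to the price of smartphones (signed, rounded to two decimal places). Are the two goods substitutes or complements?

%ΔQ_{phone cases} = (16820 − 14590)/avg = 2230/15705 = 0.141992…
%ΔP_{smartphones} = (855 − 950)/avg = -95/902.5 = -0.105263…
E_cross = (2230/15705) / (-95/902.5) = -1.3489…
E_cross < 0 ⇒ the goods are complements.

-1.35; complements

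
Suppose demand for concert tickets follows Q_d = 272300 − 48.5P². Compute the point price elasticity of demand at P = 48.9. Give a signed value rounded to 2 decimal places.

dQ_d/dP = −2·48.5·P = -4743.3. At P = 48.9, Q_d = 156326.315.
Ed = (dQ_d/dP)·(P/Q_d) = (-4743.3) × (48.9/156326.315) = -1.4837…

-1.48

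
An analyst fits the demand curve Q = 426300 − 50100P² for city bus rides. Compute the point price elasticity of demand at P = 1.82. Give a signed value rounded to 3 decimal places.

dQ/dP = −2·50100·P = -182364. At P = 1.82, Q = 260348.76.
Ed = (dQ/dP)·(P/Q) = (-182364) × (1.82/260348.76) = -1.27483…

-1.275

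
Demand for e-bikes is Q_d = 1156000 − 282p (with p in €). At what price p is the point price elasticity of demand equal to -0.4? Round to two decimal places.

1171.23

Ed = −282p/(1156000 − 282p). Set this equal to -0.4:
282p = 0.4·(1156000 − 282p) ⇒ 282p(1 + 0.4) = 0.4·1156000
p = 0.4·1156000 / (282·1.4) = 1171.2259…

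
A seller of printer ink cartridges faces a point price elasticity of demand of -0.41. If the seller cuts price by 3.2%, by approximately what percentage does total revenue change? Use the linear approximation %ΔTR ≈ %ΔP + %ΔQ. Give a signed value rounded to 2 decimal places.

-1.89%

%ΔQ ≈ Ed × %ΔP = (-0.41) × (-3.2%) = +1.3120%
%ΔTR ≈ %ΔP + %ΔQ = (-3.2%) + (+1.3120%) = -1.8880%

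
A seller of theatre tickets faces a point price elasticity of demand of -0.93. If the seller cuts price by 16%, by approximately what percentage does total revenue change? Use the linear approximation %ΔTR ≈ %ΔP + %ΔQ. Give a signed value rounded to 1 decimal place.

-1.1%

%ΔQ ≈ Ed × %ΔP = (-0.93) × (-16%) = +14.8800%
%ΔTR ≈ %ΔP + %ΔQ = (-16%) + (+14.8800%) = -1.1200%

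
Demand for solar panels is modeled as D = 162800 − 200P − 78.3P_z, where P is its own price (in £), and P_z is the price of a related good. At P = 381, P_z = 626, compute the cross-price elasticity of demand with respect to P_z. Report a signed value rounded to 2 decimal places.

-1.30

At the given values, D = 162800 − 200(381) − 78.3(626) = 37584.2.
∂D/∂P_z = -78.3.
E = (-78.3) × (626/37584.2) = -1.3041…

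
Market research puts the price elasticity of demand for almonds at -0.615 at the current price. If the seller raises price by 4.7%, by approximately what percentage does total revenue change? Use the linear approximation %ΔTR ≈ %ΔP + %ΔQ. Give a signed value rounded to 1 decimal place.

+1.8%

%ΔQ ≈ Ed × %ΔP = (-0.615) × (+4.7%) = -2.8905%
%ΔTR ≈ %ΔP + %ΔQ = (+4.7%) + (-2.8905%) = +1.8095%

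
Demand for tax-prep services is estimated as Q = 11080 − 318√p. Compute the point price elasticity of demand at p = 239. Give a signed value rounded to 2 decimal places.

-0.40

dQ/dp = −318/(2√p) = -10.2849. At p = 239, Q = 6163.84.
Ed = (dQ/dp)·(p/Q) = (-10.2849) × (239/6163.84) = -0.3987…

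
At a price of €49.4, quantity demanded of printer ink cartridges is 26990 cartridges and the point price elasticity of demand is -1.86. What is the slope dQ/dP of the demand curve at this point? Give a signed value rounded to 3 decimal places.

Ed = (dQ/dP)·(P/Q) ⇒ dQ/dP = Ed·Q/P = (-1.86)·26990/49.4 = -1016.22267…

-1016.223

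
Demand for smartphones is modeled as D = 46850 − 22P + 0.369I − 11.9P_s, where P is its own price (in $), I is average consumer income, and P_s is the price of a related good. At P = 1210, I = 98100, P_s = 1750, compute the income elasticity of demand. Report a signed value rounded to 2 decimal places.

At the given values, D = 46850 − 22(1210) + 0.369(98100) − 11.9(1750) = 35603.9.
∂D/∂I = 0.369.
E = (0.369) × (98100/35603.9) = 1.0167…

1.02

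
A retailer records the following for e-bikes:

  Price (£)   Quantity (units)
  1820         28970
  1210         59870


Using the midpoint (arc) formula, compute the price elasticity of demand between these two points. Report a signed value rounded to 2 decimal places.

-1.73

%ΔQ = (59870 − 28970) / [(28970 + 59870)/2] = 30900/44420 = 0.695632…
%ΔP = (1210 − 1820) / [(1820 + 1210)/2] = -610/1515 = -0.402640…
Arc Ed = %ΔQ / %ΔP = (30900/44420) / (-610/1515) = -1.7276…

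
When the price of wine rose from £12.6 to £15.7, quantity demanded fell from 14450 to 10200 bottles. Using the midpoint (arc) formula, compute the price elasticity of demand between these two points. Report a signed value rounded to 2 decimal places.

%ΔQ = (10200 − 14450) / [(14450 + 10200)/2] = -4250/12325 = -0.344827…
%ΔP = (15.7 − 12.6) / [(12.6 + 15.7)/2] = 3.1/14.15 = 0.219081…
Arc Ed = %ΔQ / %ΔP = (-4250/12325) / (3.1/14.15) = -1.5739…

-1.57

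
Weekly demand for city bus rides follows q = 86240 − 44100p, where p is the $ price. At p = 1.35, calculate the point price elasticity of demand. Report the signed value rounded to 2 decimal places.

-2.23

dq/dp = −44100. At p = 1.35, q = 86240 − 44100(1.35) = 26705.
Ed = (dq/dp)·(p/q) = −44100 × (1.35/26705) = -2.2293…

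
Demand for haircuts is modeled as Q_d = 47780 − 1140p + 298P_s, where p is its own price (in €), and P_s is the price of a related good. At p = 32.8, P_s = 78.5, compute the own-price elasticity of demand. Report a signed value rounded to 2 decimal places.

-1.11

At the given values, Q_d = 47780 − 1140(32.8) + 298(78.5) = 33781.
∂Q_d/∂p = −1140.
E = (-1140) × (32.8/33781) = -1.1068…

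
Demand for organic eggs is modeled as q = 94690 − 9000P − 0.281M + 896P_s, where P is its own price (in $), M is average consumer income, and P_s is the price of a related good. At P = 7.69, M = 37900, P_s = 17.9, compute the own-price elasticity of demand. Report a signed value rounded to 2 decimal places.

At the given values, q = 94690 − 9000(7.69) − 0.281(37900) + 896(17.9) = 30868.5.
∂q/∂P = −9000.
E = (-9000) × (7.69/30868.5) = -2.2420…

-2.24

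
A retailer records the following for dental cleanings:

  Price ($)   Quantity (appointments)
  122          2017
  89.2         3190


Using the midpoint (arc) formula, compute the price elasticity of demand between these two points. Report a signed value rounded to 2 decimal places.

-1.45

%ΔQ = (3190 − 2017) / [(2017 + 3190)/2] = 1173/2603.5 = 0.450547…
%ΔP = (89.2 − 122) / [(122 + 89.2)/2] = -32.8/105.6 = -0.310606…
Arc Ed = %ΔQ / %ΔP = (1173/2603.5) / (-32.8/105.6) = -1.4505…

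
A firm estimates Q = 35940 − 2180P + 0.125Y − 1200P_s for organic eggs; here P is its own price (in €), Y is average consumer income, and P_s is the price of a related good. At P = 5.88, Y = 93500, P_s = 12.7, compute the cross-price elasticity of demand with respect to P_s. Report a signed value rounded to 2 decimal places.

-0.78

At the given values, Q = 35940 − 2180(5.88) + 0.125(93500) − 1200(12.7) = 19569.1.
∂Q/∂P_s = -1200.
E = (-1200) × (12.7/19569.1) = -0.7787…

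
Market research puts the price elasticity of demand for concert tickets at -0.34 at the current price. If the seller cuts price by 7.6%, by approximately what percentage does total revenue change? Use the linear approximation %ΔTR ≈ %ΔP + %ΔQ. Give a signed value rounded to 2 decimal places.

-5.02%

%ΔQ ≈ Ed × %ΔP = (-0.34) × (-7.6%) = +2.5840%
%ΔTR ≈ %ΔP + %ΔQ = (-7.6%) + (+2.5840%) = -5.0160%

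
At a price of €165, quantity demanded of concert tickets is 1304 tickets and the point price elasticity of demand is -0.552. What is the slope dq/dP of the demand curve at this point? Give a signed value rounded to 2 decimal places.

Ed = (dq/dP)·(P/q) ⇒ dq/dP = Ed·q/P = (-0.552)·1304/165 = -4.3624…

-4.36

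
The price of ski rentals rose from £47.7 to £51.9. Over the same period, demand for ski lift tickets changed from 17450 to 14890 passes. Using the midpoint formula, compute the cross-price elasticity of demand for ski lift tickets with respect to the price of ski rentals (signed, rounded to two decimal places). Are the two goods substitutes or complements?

%ΔQ_{ski lift tickets} = (14890 − 17450)/avg = -2560/16170 = -0.158317…
%ΔP_{ski rentals} = (51.9 − 47.7)/avg = 4.2/49.8 = 0.084337…
E_cross = (-2560/16170) / (4.2/49.8) = -1.8771…
E_cross < 0 ⇒ the goods are complements.

-1.88; complements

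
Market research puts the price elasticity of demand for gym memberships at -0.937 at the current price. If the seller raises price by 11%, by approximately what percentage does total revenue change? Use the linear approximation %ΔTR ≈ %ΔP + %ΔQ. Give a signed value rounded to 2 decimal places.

%ΔQ ≈ Ed × %ΔP = (-0.937) × (+11%) = -10.3070%
%ΔTR ≈ %ΔP + %ΔQ = (+11%) + (-10.3070%) = +0.6930%

+0.69%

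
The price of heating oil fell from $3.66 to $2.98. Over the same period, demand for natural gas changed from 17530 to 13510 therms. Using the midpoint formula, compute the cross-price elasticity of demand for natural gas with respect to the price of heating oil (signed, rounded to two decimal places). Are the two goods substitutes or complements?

%ΔQ_{natural gas} = (13510 − 17530)/avg = -4020/15520 = -0.259020…
%ΔP_{heating oil} = (2.98 − 3.66)/avg = -0.68/3.32 = -0.204819…
E_cross = (-4020/15520) / (-0.68/3.32) = 1.2646…
E_cross > 0 ⇒ the goods are substitutes.

1.26; substitutes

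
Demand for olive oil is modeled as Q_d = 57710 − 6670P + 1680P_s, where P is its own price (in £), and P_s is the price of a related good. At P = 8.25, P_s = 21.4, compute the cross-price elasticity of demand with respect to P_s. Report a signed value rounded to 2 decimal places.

At the given values, Q_d = 57710 − 6670(8.25) + 1680(21.4) = 38634.5.
∂Q_d/∂P_s = 1680.
E = (1680) × (21.4/38634.5) = 0.9305…

0.93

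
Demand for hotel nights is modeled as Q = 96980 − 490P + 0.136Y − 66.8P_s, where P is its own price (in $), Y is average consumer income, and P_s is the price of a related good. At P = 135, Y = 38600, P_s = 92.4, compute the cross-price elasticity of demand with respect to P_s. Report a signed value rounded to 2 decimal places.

-0.21

At the given values, Q = 96980 − 490(135) + 0.136(38600) − 66.8(92.4) = 29907.28.
∂Q/∂P_s = -66.8.
E = (-66.8) × (92.4/29907.28) = -0.2063…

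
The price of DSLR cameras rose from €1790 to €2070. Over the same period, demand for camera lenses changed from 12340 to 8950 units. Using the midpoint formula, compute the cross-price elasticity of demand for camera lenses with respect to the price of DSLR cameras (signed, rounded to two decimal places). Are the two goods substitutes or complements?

-2.20; complements

%ΔQ_{camera lenses} = (8950 − 12340)/avg = -3390/10645 = -0.318459…
%ΔP_{DSLR cameras} = (2070 − 1790)/avg = 280/1930 = 0.145077…
E_cross = (-3390/10645) / (280/1930) = -2.1950…
E_cross < 0 ⇒ the goods are complements.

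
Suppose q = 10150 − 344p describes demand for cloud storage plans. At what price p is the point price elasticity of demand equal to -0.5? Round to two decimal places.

9.84

Ed = −344p/(10150 − 344p). Set this equal to -0.5:
344p = 0.5·(10150 − 344p) ⇒ 344p(1 + 0.5) = 0.5·10150
p = 0.5·10150 / (344·1.5) = 9.8352…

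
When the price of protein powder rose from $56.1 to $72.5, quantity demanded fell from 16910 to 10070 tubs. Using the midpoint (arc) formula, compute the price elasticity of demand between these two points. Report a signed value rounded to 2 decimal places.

%ΔQ = (10070 − 16910) / [(16910 + 10070)/2] = -6840/13490 = -0.507042…
%ΔP = (72.5 − 56.1) / [(56.1 + 72.5)/2] = 16.4/64.3 = 0.255054…
Arc Ed = %ΔQ / %ΔP = (-6840/13490) / (16.4/64.3) = -1.9879…

-1.99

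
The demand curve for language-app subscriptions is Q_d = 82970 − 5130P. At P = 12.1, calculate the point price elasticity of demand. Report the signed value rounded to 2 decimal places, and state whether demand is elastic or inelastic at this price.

-2.97; elastic

dQ_d/dP = −5130. At P = 12.1, Q_d = 82970 − 5130(12.1) = 20897.
Ed = (dQ_d/dP)·(P/Q_d) = −5130 × (12.1/20897) = -2.9704…
|Ed| = 2.97 > 1, so demand is elastic.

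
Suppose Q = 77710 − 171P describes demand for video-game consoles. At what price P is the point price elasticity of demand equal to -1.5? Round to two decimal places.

Ed = −171P/(77710 − 171P). Set this equal to -1.5:
171P = 1.5·(77710 − 171P) ⇒ 171P(1 + 1.5) = 1.5·77710
P = 1.5·77710 / (171·2.5) = 272.6666…

272.67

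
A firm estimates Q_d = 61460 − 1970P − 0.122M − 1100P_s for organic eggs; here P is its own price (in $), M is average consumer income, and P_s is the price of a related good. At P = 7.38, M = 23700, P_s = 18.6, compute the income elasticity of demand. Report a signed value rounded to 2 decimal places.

-0.12

At the given values, Q_d = 61460 − 1970(7.38) − 0.122(23700) − 1100(18.6) = 23570.
∂Q_d/∂M = -0.122.
E = (-0.122) × (23700/23570) = -0.1226…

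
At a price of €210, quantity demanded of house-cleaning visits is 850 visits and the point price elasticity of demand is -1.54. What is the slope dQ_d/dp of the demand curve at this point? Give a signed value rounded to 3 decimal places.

-6.233

Ed = (dQ_d/dp)·(p/Q_d) ⇒ dQ_d/dp = Ed·Q_d/p = (-1.54)·850/210 = -6.23333…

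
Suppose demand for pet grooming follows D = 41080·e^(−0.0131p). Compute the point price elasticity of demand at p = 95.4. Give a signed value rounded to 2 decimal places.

-1.25

dD/dp = −0.0131·D = -154.222. At p = 95.4, D = 11772.7.
Ed = (dD/dp)·(p/D) = (-154.222) × (95.4/11772.7) = -1.2497…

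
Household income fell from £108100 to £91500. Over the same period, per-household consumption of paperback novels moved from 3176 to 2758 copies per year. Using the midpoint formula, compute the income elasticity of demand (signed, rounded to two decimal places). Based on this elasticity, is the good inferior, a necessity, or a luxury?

%ΔQ = (2758 − 3176)/[( 3176 + 2758)/2] = -418/2967 = -0.140883…
%ΔIncome = (91500 − 108100)/[( 108100 + 91500)/2] = -16600/99800 = -0.166332…
E_income = (-418/2967) / (-16600/99800) = 0.8469…
0 < E_income < 1 ⇒ normal good, necessity.

0.85; necessity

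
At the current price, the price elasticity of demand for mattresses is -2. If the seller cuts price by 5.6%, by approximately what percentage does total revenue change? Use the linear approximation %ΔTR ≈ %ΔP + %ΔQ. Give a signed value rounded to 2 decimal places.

+5.60%

%ΔQ ≈ Ed × %ΔP = (-2) × (-5.6%) = +11.2000%
%ΔTR ≈ %ΔP + %ΔQ = (-5.6%) + (+11.2000%) = +5.6000%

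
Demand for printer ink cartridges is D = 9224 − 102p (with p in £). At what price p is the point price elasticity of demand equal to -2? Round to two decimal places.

60.29

Ed = −102p/(9224 − 102p). Set this equal to -2:
102p = 2·(9224 − 102p) ⇒ 102p(1 + 2) = 2·9224
p = 2·9224 / (102·3) = 60.2875…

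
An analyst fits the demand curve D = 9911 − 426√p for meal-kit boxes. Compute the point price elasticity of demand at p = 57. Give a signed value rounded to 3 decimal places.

-0.240

dD/dp = −426/(2√p) = -28.2125. At p = 57, D = 6694.77.
Ed = (dD/dp)·(p/D) = (-28.2125) × (57/6694.77) = -0.24020…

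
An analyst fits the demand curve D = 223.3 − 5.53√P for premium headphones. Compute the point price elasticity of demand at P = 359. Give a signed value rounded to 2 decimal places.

dD/dP = −5.53/(2√P) = -0.145931. At P = 359, D = 118.521.
Ed = (dD/dP)·(P/D) = (-0.145931) × (359/118.521) = -0.4420…

-0.44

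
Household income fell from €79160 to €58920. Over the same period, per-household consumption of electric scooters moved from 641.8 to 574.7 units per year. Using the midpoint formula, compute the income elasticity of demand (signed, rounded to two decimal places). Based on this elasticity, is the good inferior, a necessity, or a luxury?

0.38; necessity

%ΔQ = (574.7 − 641.8)/[( 641.8 + 574.7)/2] = -67.1/608.25 = -0.110316…
%ΔIncome = (58920 − 79160)/[( 79160 + 58920)/2] = -20240/69040 = -0.293163…
E_income = (-67.1/608.25) / (-20240/69040) = 0.3762…
0 < E_income < 1 ⇒ normal good, necessity.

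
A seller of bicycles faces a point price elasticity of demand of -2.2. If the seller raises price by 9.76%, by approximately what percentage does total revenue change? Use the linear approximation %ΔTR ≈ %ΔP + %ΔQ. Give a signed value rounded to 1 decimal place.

-11.7%

%ΔQ ≈ Ed × %ΔP = (-2.2) × (+9.76%) = -21.4720%
%ΔTR ≈ %ΔP + %ΔQ = (+9.76%) + (-21.4720%) = -11.7120%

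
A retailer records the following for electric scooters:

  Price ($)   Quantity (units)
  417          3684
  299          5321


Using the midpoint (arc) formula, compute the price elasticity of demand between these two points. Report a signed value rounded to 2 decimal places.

-1.10

%ΔQ = (5321 − 3684) / [(3684 + 5321)/2] = 1637/4502.5 = 0.363575…
%ΔP = (299 − 417) / [(417 + 299)/2] = -118/358 = -0.329608…
Arc Ed = %ΔQ / %ΔP = (1637/4502.5) / (-118/358) = -1.1030…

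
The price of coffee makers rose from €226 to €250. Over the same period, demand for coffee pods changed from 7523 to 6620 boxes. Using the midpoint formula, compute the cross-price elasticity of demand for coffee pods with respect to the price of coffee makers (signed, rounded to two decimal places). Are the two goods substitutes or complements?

%ΔQ_{coffee pods} = (6620 − 7523)/avg = -903/7071.5 = -0.127695…
%ΔP_{coffee makers} = (250 − 226)/avg = 24/238 = 0.100840…
E_cross = (-903/7071.5) / (24/238) = -1.2663…
E_cross < 0 ⇒ the goods are complements.

-1.27; complements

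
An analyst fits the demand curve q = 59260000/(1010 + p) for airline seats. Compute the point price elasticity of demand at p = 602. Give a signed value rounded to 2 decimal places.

-0.37

dq/dp = −59260000/(1010 + p)² = -22.8051. At p = 602, q = 36761.8.
Ed = (dq/dp)·(p/q) = (-22.8051) × (602/36761.8) = -0.3734…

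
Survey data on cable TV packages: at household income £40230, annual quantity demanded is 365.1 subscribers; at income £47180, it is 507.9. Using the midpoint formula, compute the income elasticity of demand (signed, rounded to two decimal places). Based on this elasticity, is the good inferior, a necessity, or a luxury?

2.06; luxury

%ΔQ = (507.9 − 365.1)/[( 365.1 + 507.9)/2] = 142.8/436.5 = 0.327147…
%ΔIncome = (47180 − 40230)/[( 40230 + 47180)/2] = 6950/43705 = 0.159020…
E_income = (142.8/436.5) / (6950/43705) = 2.0572…
E_income > 1 ⇒ normal good, luxury.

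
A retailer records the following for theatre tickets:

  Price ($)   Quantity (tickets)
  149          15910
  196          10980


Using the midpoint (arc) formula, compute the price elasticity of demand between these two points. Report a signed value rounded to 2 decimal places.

-1.35

%ΔQ = (10980 − 15910) / [(15910 + 10980)/2] = -4930/13445 = -0.366679…
%ΔP = (196 − 149) / [(149 + 196)/2] = 47/172.5 = 0.272463…
Arc Ed = %ΔQ / %ΔP = (-4930/13445) / (47/172.5) = -1.3457…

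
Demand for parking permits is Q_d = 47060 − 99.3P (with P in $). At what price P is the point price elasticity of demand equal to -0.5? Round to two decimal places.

Ed = −99.3P/(47060 − 99.3P). Set this equal to -0.5:
99.3P = 0.5·(47060 − 99.3P) ⇒ 99.3P(1 + 0.5) = 0.5·47060
P = 0.5·47060 / (99.3·1.5) = 157.9724…

157.97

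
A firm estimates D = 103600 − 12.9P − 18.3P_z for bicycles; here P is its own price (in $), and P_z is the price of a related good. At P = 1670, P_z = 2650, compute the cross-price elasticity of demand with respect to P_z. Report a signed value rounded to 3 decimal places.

At the given values, D = 103600 − 12.9(1670) − 18.3(2650) = 33562.
∂D/∂P_z = -18.3.
E = (-18.3) × (2650/33562) = -1.44493…

-1.445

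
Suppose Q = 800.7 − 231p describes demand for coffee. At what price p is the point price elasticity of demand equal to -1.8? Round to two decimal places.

Ed = −231p/(800.7 − 231p). Set this equal to -1.8:
231p = 1.8·(800.7 − 231p) ⇒ 231p(1 + 1.8) = 1.8·800.7
p = 1.8·800.7 / (231·2.8) = 2.2282…

2.23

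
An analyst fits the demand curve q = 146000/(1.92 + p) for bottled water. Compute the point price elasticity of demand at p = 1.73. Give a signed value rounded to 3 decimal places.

dq/dp = −146000/(1.92 + p)² = -10958.9. At p = 1.73, q = 40000.
Ed = (dq/dp)·(p/q) = (-10958.9) × (1.73/40000) = -0.47397…

-0.474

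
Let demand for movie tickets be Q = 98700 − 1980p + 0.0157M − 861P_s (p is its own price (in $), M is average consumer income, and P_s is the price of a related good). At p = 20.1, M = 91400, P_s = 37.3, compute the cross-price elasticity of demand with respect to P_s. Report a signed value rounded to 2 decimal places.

-1.14

At the given values, Q = 98700 − 1980(20.1) + 0.0157(91400) − 861(37.3) = 28221.68.
∂Q/∂P_s = -861.
E = (-861) × (37.3/28221.68) = -1.1379…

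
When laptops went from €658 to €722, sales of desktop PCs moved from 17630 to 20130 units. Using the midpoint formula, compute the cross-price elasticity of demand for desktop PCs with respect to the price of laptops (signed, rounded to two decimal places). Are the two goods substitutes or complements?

%ΔQ_{desktop PCs} = (20130 − 17630)/avg = 2500/18880 = 0.132415…
%ΔP_{laptops} = (722 − 658)/avg = 64/690 = 0.092753…
E_cross = (2500/18880) / (64/690) = 1.4276…
E_cross > 0 ⇒ the goods are substitutes.

1.43; substitutes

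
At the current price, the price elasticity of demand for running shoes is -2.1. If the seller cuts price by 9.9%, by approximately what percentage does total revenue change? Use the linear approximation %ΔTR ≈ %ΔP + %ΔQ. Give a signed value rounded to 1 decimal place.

+10.9%

%ΔQ ≈ Ed × %ΔP = (-2.1) × (-9.9%) = +20.7900%
%ΔTR ≈ %ΔP + %ΔQ = (-9.9%) + (+20.7900%) = +10.8900%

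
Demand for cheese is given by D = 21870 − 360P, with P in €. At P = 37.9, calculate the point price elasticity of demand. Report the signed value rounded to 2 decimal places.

-1.66

dD/dP = −360. At P = 37.9, D = 21870 − 360(37.9) = 8226.
Ed = (dD/dP)·(P/D) = −360 × (37.9/8226) = -1.6586…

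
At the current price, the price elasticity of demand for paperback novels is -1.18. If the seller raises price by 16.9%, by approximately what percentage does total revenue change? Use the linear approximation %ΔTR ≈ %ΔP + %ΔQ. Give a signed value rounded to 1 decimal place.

%ΔQ ≈ Ed × %ΔP = (-1.18) × (+16.9%) = -19.9420%
%ΔTR ≈ %ΔP + %ΔQ = (+16.9%) + (-19.9420%) = -3.0420%

-3.0%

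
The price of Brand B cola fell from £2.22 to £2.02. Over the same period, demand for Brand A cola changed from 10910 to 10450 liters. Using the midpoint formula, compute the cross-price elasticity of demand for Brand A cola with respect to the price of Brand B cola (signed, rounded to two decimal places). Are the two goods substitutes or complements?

%ΔQ_{Brand A cola} = (10450 − 10910)/avg = -460/10680 = -0.043071…
%ΔP_{Brand B cola} = (2.02 − 2.22)/avg = -0.2/2.12 = -0.094339…
E_cross = (-460/10680) / (-0.2/2.12) = 0.4565…
E_cross > 0 ⇒ the goods are substitutes.

0.46; substitutes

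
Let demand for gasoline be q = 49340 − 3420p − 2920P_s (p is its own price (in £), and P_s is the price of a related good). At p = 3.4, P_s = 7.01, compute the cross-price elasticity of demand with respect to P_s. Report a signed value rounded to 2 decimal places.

At the given values, q = 49340 − 3420(3.4) − 2920(7.01) = 17242.8.
∂q/∂P_s = -2920.
E = (-2920) × (7.01/17242.8) = -1.1871…

-1.19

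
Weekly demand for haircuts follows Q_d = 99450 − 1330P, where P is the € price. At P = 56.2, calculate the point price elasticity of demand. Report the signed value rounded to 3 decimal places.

dQ_d/dP = −1330. At P = 56.2, Q_d = 99450 − 1330(56.2) = 24704.
Ed = (dQ_d/dP)·(P/Q_d) = −1330 × (56.2/24704) = -3.02566…

-3.026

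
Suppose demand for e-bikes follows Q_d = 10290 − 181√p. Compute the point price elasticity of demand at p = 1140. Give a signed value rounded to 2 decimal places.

-0.73

dQ_d/dp = −181/(2√p) = -2.68038. At p = 1140, Q_d = 4178.74.
Ed = (dQ_d/dp)·(p/Q_d) = (-2.68038) × (1140/4178.74) = -0.7312…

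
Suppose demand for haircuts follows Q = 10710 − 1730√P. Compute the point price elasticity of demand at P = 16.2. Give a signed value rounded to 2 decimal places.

dQ/dP = −1730/(2√P) = -214.911. At P = 16.2, Q = 3746.88.
Ed = (dQ/dP)·(P/Q) = (-214.911) × (16.2/3746.88) = -0.9291…

-0.93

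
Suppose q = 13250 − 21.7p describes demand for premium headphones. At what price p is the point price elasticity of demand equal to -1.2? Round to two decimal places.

333.05

Ed = −21.7p/(13250 − 21.7p). Set this equal to -1.2:
21.7p = 1.2·(13250 − 21.7p) ⇒ 21.7p(1 + 1.2) = 1.2·13250
p = 1.2·13250 / (21.7·2.2) = 333.0540…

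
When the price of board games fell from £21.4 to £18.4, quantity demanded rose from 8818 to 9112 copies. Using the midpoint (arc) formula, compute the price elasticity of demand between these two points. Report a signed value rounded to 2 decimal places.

%ΔQ = (9112 − 8818) / [(8818 + 9112)/2] = 294/8965 = 0.032794…
%ΔP = (18.4 − 21.4) / [(21.4 + 18.4)/2] = -3/19.9 = -0.150753…
Arc Ed = %ΔQ / %ΔP = (294/8965) / (-3/19.9) = -0.2175…

-0.22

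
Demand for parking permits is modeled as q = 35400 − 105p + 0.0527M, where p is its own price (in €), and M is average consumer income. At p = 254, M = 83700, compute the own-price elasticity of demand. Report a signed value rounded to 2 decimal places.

At the given values, q = 35400 − 105(254) + 0.0527(83700) = 13140.99.
∂q/∂p = −105.
E = (-105) × (254/13140.99) = -2.0295…

-2.03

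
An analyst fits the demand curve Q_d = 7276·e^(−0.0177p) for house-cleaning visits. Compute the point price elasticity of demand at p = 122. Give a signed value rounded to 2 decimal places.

-2.16

dQ_d/dp = −0.0177·Q_d = -14.8611. At p = 122, Q_d = 839.609.
Ed = (dQ_d/dp)·(p/Q_d) = (-14.8611) × (122/839.609) = -2.1594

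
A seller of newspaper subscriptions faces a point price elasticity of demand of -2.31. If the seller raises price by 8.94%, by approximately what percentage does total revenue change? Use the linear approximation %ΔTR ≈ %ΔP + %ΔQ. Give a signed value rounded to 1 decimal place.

-11.7%

%ΔQ ≈ Ed × %ΔP = (-2.31) × (+8.94%) = -20.6514%
%ΔTR ≈ %ΔP + %ΔQ = (+8.94%) + (-20.6514%) = -11.7114%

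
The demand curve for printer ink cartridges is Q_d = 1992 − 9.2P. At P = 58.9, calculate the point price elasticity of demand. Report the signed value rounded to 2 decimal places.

-0.37

dQ_d/dP = −9.2. At P = 58.9, Q_d = 1992 − 9.2(58.9) = 1450.12.
Ed = (dQ_d/dP)·(P/Q_d) = −9.2 × (58.9/1450.12) = -0.3736…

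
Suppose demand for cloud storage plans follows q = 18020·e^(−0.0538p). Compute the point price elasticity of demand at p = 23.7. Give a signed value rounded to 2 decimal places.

-1.28

dq/dp = −0.0538·q = -270.885. At p = 23.7, q = 5035.04.
Ed = (dq/dp)·(p/q) = (-270.885) × (23.7/5035.04) = -1.2750…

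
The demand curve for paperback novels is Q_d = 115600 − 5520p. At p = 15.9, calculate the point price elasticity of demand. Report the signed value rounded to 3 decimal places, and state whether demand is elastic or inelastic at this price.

dQ_d/dp = −5520. At p = 15.9, Q_d = 115600 − 5520(15.9) = 27832.
Ed = (dQ_d/dp)·(p/Q_d) = −5520 × (15.9/27832) = -3.15349…
|Ed| = 3.153 > 1, so demand is elastic.

-3.153; elastic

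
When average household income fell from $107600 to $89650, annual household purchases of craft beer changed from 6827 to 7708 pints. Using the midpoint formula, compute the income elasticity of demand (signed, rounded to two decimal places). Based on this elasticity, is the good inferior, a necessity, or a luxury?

%ΔQ = (7708 − 6827)/[( 6827 + 7708)/2] = 881/7267.5 = 0.121224…
%ΔIncome = (89650 − 107600)/[( 107600 + 89650)/2] = -17950/98625 = -0.182002…
E_income = (881/7267.5) / (-17950/98625) = -0.6660…
E_income < 0 ⇒ inferior good.

-0.67; inferior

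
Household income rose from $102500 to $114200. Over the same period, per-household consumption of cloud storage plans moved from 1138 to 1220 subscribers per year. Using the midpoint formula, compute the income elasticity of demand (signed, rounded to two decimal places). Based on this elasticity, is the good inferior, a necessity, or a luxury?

0.64; necessity

%ΔQ = (1220 − 1138)/[( 1138 + 1220)/2] = 82/1179 = 0.069550…
%ΔIncome = (114200 − 102500)/[( 102500 + 114200)/2] = 11700/108350 = 0.107983…
E_income = (82/1179) / (11700/108350) = 0.6440…
0 < E_income < 1 ⇒ normal good, necessity.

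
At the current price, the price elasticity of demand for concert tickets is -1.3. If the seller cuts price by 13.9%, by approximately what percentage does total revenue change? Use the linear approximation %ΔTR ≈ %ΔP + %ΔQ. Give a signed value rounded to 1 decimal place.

+4.2%

%ΔQ ≈ Ed × %ΔP = (-1.3) × (-13.9%) = +18.0700%
%ΔTR ≈ %ΔP + %ΔQ = (-13.9%) + (+18.0700%) = +4.1700%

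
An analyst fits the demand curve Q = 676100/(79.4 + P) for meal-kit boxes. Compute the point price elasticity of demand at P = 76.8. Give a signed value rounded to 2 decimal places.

dQ/dP = −676100/(79.4 + P)² = -27.7108. At P = 76.8, Q = 4328.43.
Ed = (dQ/dP)·(P/Q) = (-27.7108) × (76.8/4328.43) = -0.4916…

-0.49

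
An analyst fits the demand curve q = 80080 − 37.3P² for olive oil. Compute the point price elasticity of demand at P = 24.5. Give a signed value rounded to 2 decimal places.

dq/dP = −2·37.3·P = -1827.7. At P = 24.5, q = 57690.675.
Ed = (dq/dP)·(P/q) = (-1827.7) × (24.5/57690.675) = -0.7761…

-0.78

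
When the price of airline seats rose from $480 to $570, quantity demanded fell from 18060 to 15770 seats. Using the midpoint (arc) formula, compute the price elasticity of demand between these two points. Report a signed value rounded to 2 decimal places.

%ΔQ = (15770 − 18060) / [(18060 + 15770)/2] = -2290/16915 = -0.135382…
%ΔP = (570 − 480) / [(480 + 570)/2] = 90/525 = 0.171428…
Arc Ed = %ΔQ / %ΔP = (-2290/16915) / (90/525) = -0.7897…

-0.79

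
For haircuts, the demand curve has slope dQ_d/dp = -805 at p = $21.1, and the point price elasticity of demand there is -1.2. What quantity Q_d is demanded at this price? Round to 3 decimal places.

14154.583

Ed = (dQ_d/dp)·(p/Q_d) ⇒ Q_d = (dQ_d/dp)·p/Ed = (-805)·21.1/(-1.2) = 14154.58333…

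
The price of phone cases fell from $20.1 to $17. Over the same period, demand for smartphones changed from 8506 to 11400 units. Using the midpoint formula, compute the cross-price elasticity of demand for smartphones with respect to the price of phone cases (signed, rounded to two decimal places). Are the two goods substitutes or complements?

-1.74; complements

%ΔQ_{smartphones} = (11400 − 8506)/avg = 2894/9953 = 0.290766…
%ΔP_{phone cases} = (17 − 20.1)/avg = -3.1/18.55 = -0.167115…
E_cross = (2894/9953) / (-3.1/18.55) = -1.7399…
E_cross < 0 ⇒ the goods are complements.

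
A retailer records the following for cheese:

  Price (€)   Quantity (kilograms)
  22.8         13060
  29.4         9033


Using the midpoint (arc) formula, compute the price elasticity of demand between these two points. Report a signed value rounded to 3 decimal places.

%ΔQ = (9033 − 13060) / [(13060 + 9033)/2] = -4027/11046.5 = -0.364549…
%ΔP = (29.4 − 22.8) / [(22.8 + 29.4)/2] = 6.6/26.1 = 0.252873…
Arc Ed = %ΔQ / %ΔP = (-4027/11046.5) / (6.6/26.1) = -1.44162…

-1.442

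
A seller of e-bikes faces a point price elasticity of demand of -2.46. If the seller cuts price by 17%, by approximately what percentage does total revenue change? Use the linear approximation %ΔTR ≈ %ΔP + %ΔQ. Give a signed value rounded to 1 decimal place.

+24.8%

%ΔQ ≈ Ed × %ΔP = (-2.46) × (-17%) = +41.8200%
%ΔTR ≈ %ΔP + %ΔQ = (-17%) + (+41.8200%) = +24.8200%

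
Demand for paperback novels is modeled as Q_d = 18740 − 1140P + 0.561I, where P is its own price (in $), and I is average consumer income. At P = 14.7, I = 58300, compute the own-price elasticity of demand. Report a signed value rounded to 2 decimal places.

At the given values, Q_d = 18740 − 1140(14.7) + 0.561(58300) = 34688.3.
∂Q_d/∂P = −1140.
E = (-1140) × (14.7/34688.3) = -0.4831…

-0.48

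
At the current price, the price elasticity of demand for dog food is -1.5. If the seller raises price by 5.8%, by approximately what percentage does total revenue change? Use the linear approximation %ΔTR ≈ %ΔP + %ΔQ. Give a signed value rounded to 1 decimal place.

-2.9%

%ΔQ ≈ Ed × %ΔP = (-1.5) × (+5.8%) = -8.7000%
%ΔTR ≈ %ΔP + %ΔQ = (+5.8%) + (-8.7000%) = -2.9000%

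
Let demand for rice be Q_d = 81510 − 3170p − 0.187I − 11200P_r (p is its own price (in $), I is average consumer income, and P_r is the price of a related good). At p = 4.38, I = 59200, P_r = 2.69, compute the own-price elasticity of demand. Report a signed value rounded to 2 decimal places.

-0.53

At the given values, Q_d = 81510 − 3170(4.38) − 0.187(59200) − 11200(2.69) = 26427.
∂Q_d/∂p = −3170.
E = (-3170) × (4.38/26427) = -0.5253…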